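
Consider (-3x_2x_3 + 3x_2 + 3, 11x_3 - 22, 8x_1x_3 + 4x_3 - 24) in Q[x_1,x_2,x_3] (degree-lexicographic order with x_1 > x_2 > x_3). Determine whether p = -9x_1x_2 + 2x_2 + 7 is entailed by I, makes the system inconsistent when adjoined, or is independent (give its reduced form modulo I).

First compute the reduced Gröbner basis of I by Buchberger's algorithm.
f_1 = -3x_2x_3 + 3x_2 + 3, LT = x_2x_3.
f_2 = 11x_3 - 22, LT = x_3.
f_3 = 8x_1x_3 + 4x_3 - 24, LT = x_1x_3.

S(f_1,f_2): lcm = x_2x_3. S = x_2 - 1.
  leading term x_2: no divisor's leading term divides it; move x_2 to the remainder.
  leading term 1: no divisor's leading term divides it; move -1 to the remainder.
  remainder x_2 - 1 ≠ 0; add h_4 = x_2 - 1 to the basis.

S(f_1,f_3): lcm = x_1x_2x_3. S = -x_1x_2 - 1/2x_2x_3 - x_1 + 3x_2.
  leading term x_1x_2: subtract (-x_1)·h_4 from -x_1x_2 - 1/2x_2x_3 - x_1 + 3x_2 → -1/2x_2x_3 - 2x_1 + 3x_2
  leading term x_2x_3: subtract (1/6)·f_1 from -1/2x_2x_3 - 2x_1 + 3x_2 → -2x_1 + 5/2x_2 - 1/2
  leading term x_1: no divisor's leading term divides it; move -2x_1 to the remainder.
  leading term x_2: subtract (5/2)·h_4 from 5/2x_2 - 1/2 → 2
  leading term 1: no divisor's leading term divides it; move 2 to the remainder.
  remainder -2x_1 + 2 ≠ 0; add h_5 = -2x_1 + 2 to the basis.

The other S-polynomials (S(f_2,f_3), S(f_1,h_4), S(f_2,h_4), S(f_3,h_4), S(f_1,h_5), S(f_2,h_5), S(f_3,h_5), S(h_4,h_5)) all reduce to 0 modulo the current basis, so we have a Gröbner basis.
Inter-reduce: drop elements whose leading term is divisible by another's, tail-reduce, and make monic.
Reduced Gröbner basis: {x_1 - 1, x_2 - 1, x_3 - 2}.
Label its elements g_1 = x_1 - 1, g_2 = x_2 - 1, g_3 = x_3 - 2.

Reduce p = -9x_1x_2 + 2x_2 + 7 modulo G:
  leading term x_1x_2: subtract (-9x_2)·g_1 from -9x_1x_2 + 2x_2 + 7 → -7x_2 + 7
  leading term x_2: subtract (-7)·g_2 from -7x_2 + 7 → 0
  normal form = 0.
Since the normal form is 0, p ∈ I.

Ideal membership is decidable via reduction modulo a Gröbner basis.

-9x_1x_2 + 2x_2 + 7 lies in I (it reduces to 0).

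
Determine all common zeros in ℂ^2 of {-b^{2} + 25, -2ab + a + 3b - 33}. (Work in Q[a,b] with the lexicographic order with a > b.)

Compute a lex Gröbner basis by Buchberger's algorithm.
f_1 = -b^{2} + 25, LT = b^{2}.
f_2 = -2ab + a + 3b - 33, LT = ab.

S(f_1,f_2): lcm = ab^{2}. S = \tfrac{1}{2}ab - 25a + \tfrac{3}{2}b^{2} - \tfrac{33}{2}b.
  reduce S modulo (f_1, f_2):
  remainder -\tfrac{99}{4}a - \tfrac{63}{4}b + \tfrac{117}{4} ≠ 0; add h_3 = -\tfrac{99}{4}a - \tfrac{63}{4}b + \tfrac{117}{4} to the basis.

The other S-polynomials (S(f_1,h_3), S(f_2,h_3)) all reduce to 0 modulo the current basis, so we have a Gröbner basis.
Inter-reduce: drop elements whose leading term is divisible by another's, tail-reduce, and make monic.
Reduced Gröbner basis: {a + \tfrac{7}{11}b - \tfrac{13}{11}, b^{2} - 25}.

A lex Gröbner basis eliminates variables successively. Here b^{2} - 25 depends only on b, with roots {-5, 5}; lifting each root through the earlier basis elements recovers the full solutions.
  b = -5: the earlier basis element becomes a - \tfrac{48}{11} = 0, giving a = 48/11 — point (48/11, -5).
  b = 5: the earlier basis element becomes a + 2 = 0, giving a = -2 — point (-2, 5).
Zero-dimensionality of the ideal guarantees finitely many solutions over ℂ.

{(48/11, -5), (-2, 5)}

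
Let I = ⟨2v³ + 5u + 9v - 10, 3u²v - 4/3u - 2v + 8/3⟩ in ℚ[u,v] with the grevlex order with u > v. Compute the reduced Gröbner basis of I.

This is the nonlinear analogue of row-reducing a linear system.

f_1 = 2v³ + 5u + 9v - 10, LT = v³.
f_2 = 3u²v - 4/3u - 2v + 8/3, LT = u²v.

S(f_1,f_2): lcm = u²v³. S = 5/2u³ + 9/2u²v + 4/9uv² + ⅔v³ - 5u² - 8/9v².
  leading term u³: no divisor's leading term divides it; move 5/2u³ to the remainder.
  leading term u²v: subtract (3/2)·f_2 from 9/2u²v + 4/9uv² + ⅔v³ - 5u² - 8/9v² → 4/9uv² + ⅔v³ - 5u² - 8/9v² + 2u + 3v - 4
  leading term uv²: no divisor's leading term divides it; move 4/9uv² to the remainder.
  leading term v³: subtract (⅓)·f_1 from ⅔v³ - 5u² - 8/9v² + 2u + 3v - 4 → -5u² - 8/9v² + ⅓u - ⅔
  leading term u²: no divisor's leading term divides it; move -5u² to the remainder.
  leading term v²: no divisor's leading term divides it; move -8/9v² to the remainder.
  leading term u: no divisor's leading term divides it; move ⅓u to the remainder.
  leading term 1: no divisor's leading term divides it; move -⅔ to the remainder.
  remainder 5/2u³ + 4/9uv² - 5u² - 8/9v² + ⅓u - ⅔ ≠ 0; add g_3 = 5/2u³ + 4/9uv² - 5u² - 8/9v² + ⅓u - ⅔ to the basis.

The other S-polynomials (S(f_1,g_3), S(f_2,g_3)) all reduce to 0 modulo the current basis, so we have a Gröbner basis.

G = {u³ + 8/45uv² - 2u² - 16/45v² + 2/15u - 4/15, u²v - 4/9u - ⅔v + 8/9, v³ + 5/2u + 9/2v - 5}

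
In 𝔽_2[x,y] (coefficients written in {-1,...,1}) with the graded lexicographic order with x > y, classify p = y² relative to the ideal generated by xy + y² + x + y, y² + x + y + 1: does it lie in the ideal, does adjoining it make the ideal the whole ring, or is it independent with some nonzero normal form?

Adjoining y² makes the ideal the whole ring: the system is inconsistent.

First compute the reduced Gröbner basis of I by Buchberger's algorithm.
f_1 = xy + y² + x + y, LT = xy.
f_2 = y² + x + y + 1, LT = y².

S(f_1,f_2): lcm = xy². S = y³ + x² + y² + x.
  leading term y³: subtract (y)·f_2 from y³ + x² + y² + x → x² + xy + x + y
  leading term x²: no divisor's leading term divides it; move x² to the remainder.
  leading term xy: subtract (1)·f_1 from xy + x + y → y²
  leading term y²: subtract (1)·f_2 from y² → x + y + 1
  leading term x: no divisor's leading term divides it; move x to the remainder.
  leading term y: no divisor's leading term divides it; move y to the remainder.
  leading term 1: no divisor's leading term divides it; move 1 to the remainder.
  remainder x² + x + y + 1 ≠ 0; add h_3 = x² + x + y + 1 to the basis.

S(f_1,h_3): lcm = x²y. S = xy² + x² + y² + y.
  leading term xy²: subtract (y)·f_1 from xy² + x² + y² + y → y³ + x² + xy + y
  leading term y³: subtract (y)·f_2 from y³ + x² + xy + y → x² + y²
  leading term x²: subtract (1)·h_3 from x² + y² → y² + x + y + 1
  leading term y²: subtract (1)·f_2 from y² + x + y + 1 → 0
  remainder 0.

S(f_2,h_3): leading monomials are coprime, so the S-polynomial reduces to 0 (Buchberger's first criterion).
Every S-polynomial of the final basis reduces to 0, so we have a Gröbner basis.
Inter-reduce: drop elements whose leading term is divisible by another's, tail-reduce, and make monic.
Reduced Gröbner basis: {x² + x + y + 1, xy + 1, y² + x + y + 1}.
Label its elements g_1 = x² + x + y + 1, g_2 = xy + 1, g_3 = y² + x + y + 1.

Reduce p = y² modulo G:
  leading term y²: subtract (1)·g_3 from y² → x + y + 1
  leading term x: no divisor's leading term divides it; move x to the remainder.
  leading term y: no divisor's leading term divides it; move y to the remainder.
  leading term 1: no divisor's leading term divides it; move 1 to the remainder.
  normal form = x + y + 1.
The normal form is nonzero, so p ∉ I. Since p minus its normal form lies in I, I + (p) = I + (r) where r = x + y + 1; decide whether this ideal is the whole ring.
Run Buchberger on G together with r (pairs among the g_i already reduce to 0 since G is a Gröbner basis):
g_1 = x² + x + y + 1, LT = x².
g_2 = xy + 1, LT = xy.
g_3 = y² + x + y + 1, LT = y².
r = x + y + 1, LT = x.

S(g_1,g_2): lcm = x²y. S = xy + y² + x + y.
  leading term xy: subtract (1)·g_2 from xy + y² + x + y → y² + x + y + 1
  leading term y²: subtract (1)·g_3 from y² + x + y + 1 → 0
  remainder 0.

S(g_1,g_3): leading monomials are coprime, so the S-polynomial reduces to 0 (Buchberger's first criterion).
S(g_1,r): lcm = x². S = xy + y + 1.
  leading term xy: subtract (1)·g_2 from xy + y + 1 → y
  leading term y: no divisor's leading term divides it; move y to the remainder.
  remainder y ≠ 0; add m_5 = y to the basis.

S(g_2,g_3): lcm = xy². S = x² + xy + x + y.
  leading term x²: subtract (1)·g_1 from x² + xy + x + y → xy + 1
  leading term xy: subtract (1)·g_2 from xy + 1 → 0
  remainder 0.

S(g_2,r): lcm = xy. S = y² + y + 1.
  leading term y²: subtract (1)·g_3 from y² + y + 1 → x
  leading term x: subtract (1)·r from x → y + 1
  leading term y: subtract (1)·m_5 from y + 1 → 1
  leading term 1: no divisor's leading term divides it; move 1 to the remainder.
  remainder 1 ≠ 0; add m_6 = 1 to the basis.

S(g_3,r): leading monomials are coprime, so the S-polynomial reduces to 0 (Buchberger's first criterion).
S(g_1,m_5): leading monomials are coprime, so the S-polynomial reduces to 0 (Buchberger's first criterion).
S(g_2,m_5): lcm = xy. S = 1.
  leading term 1: subtract (1)·m_6 from 1 → 0
  remainder 0.

S(g_3,m_5): lcm = y². S = x + y + 1.
  leading term x: subtract (1)·r from x + y + 1 → 0
  remainder 0.

S(r,m_5): leading monomials are coprime, so the S-polynomial reduces to 0 (Buchberger's first criterion).
S(g_1,m_6): leading monomials are coprime, so the S-polynomial reduces to 0 (Buchberger's first criterion).
S(g_2,m_6): leading monomials are coprime, so the S-polynomial reduces to 0 (Buchberger's first criterion).
S(g_3,m_6): leading monomials are coprime, so the S-polynomial reduces to 0 (Buchberger's first criterion).
S(r,m_6): leading monomials are coprime, so the S-polynomial reduces to 0 (Buchberger's first criterion).
S(m_5,m_6): leading monomials are coprime, so the S-polynomial reduces to 0 (Buchberger's first criterion).
Every S-polynomial of the final basis reduces to 0, so we have a Gröbner basis.
Inter-reduce: drop elements whose leading term is divisible by another's, tail-reduce, and make monic.
Reduced Gröbner basis: {1}.
The reduced Gröbner basis of I + (p) is {1}: the ideal is the whole ring, so the enlarged system has no common solution — adjoining p is inconsistent.

The remainder on division by a Gröbner basis is unique — it is the normal form.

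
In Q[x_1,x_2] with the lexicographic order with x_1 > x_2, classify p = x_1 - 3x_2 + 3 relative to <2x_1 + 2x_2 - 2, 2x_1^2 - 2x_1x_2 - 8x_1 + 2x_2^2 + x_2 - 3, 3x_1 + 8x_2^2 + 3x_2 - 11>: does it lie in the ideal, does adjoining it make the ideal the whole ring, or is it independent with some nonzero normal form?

x_1 - 3x_2 + 3 lies in I (it reduces to 0).

First compute the reduced Gröbner basis of I by Buchberger's algorithm.
f_1 = 2x_1 + 2x_2 - 2, LT = x_1.
f_2 = 2x_1^2 - 2x_1x_2 - 8x_1 + 2x_2^2 + x_2 - 3, LT = x_1^2.
f_3 = 3x_1 + 8x_2^2 + 3x_2 - 11, LT = x_1.

S(f_1,f_2): lcm = x_1^2. S = 2x_1x_2 + 3x_1 - x_2^2 - 1/2x_2 + 3/2.
  reduce S modulo (f_1, f_2, f_3):
  remainder -3x_2^2 - 3/2x_2 + 9/2 ≠ 0; add h_4 = -3x_2^2 - 3/2x_2 + 9/2 to the basis.

S(f_1,f_3): lcm = x_1. S = -8/3x_2^2 + 8/3.
  reduce S modulo (f_1, f_2, f_3, h_4):
  remainder 4/3x_2 - 4/3 ≠ 0; add h_5 = 4/3x_2 - 4/3 to the basis.

The other S-polynomials (S(f_2,f_3), S(f_1,h_4), S(f_2,h_4), S(f_3,h_4), S(f_1,h_5), S(f_2,h_5), S(f_3,h_5), S(h_4,h_5)) all reduce to 0 modulo the current basis, so we have a Gröbner basis.
Inter-reduce: drop elements whose leading term is divisible by another's, tail-reduce, and make monic.
Reduced Gröbner basis: {x_1, x_2 - 1}.
Label its elements g_1 = x_1, g_2 = x_2 - 1.

Reduce p = x_1 - 3x_2 + 3 modulo G:
  leading term x_1: subtract (1)·g_1 from x_1 - 3x_2 + 3 → -3x_2 + 3
  leading term x_2: subtract (-3)·g_2 from -3x_2 + 3 → 0
  normal form = 0.
Since the normal form is 0, p ∈ I.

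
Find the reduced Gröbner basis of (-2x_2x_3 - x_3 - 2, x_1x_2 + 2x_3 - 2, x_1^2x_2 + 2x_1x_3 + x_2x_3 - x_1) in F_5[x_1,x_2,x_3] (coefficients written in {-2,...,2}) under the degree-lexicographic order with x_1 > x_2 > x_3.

f_1 = -2x_2x_3 - x_3 - 2, LT = x_2x_3.
f_2 = x_1x_2 + 2x_3 - 2, LT = x_1x_2.
f_3 = x_1^2x_2 + 2x_1x_3 + x_2x_3 - x_1, LT = x_1^2x_2.

S(f_1,f_2): lcm = x_1x_2x_3. S = -2x_1x_3 - 2x_3^2 + x_1 + 2x_3.
  leading term x_1x_3: no divisor's leading term divides it; move -2x_1x_3 to the remainder.
  leading term x_3^2: no divisor's leading term divides it; move -2x_3^2 to the remainder.
  leading term x_1: no divisor's leading term divides it; move x_1 to the remainder.
  leading term x_3: no divisor's leading term divides it; move 2x_3 to the remainder.
  remainder -2x_1x_3 - 2x_3^2 + x_1 + 2x_3 ≠ 0; add g_4 = -2x_1x_3 - 2x_3^2 + x_1 + 2x_3 to the basis.

S(f_1,f_3): lcm = x_1^2x_2x_3. S = -2x_1^2x_3 - 2x_1x_3^2 - x_2x_3^2 + x_1^2 + x_1x_3.
  leading term x_1^2x_3: subtract (x_1)·g_4 from -2x_1^2x_3 - 2x_1x_3^2 - x_2x_3^2 + x_1^2 + x_1x_3 → -x_2x_3^2 - x_1x_3
  leading term x_2x_3^2: subtract (-2x_3)·f_1 from -x_2x_3^2 - x_1x_3 → -x_1x_3 - 2x_3^2 + x_3
  leading term x_1x_3: subtract (-2)·g_4 from -x_1x_3 - 2x_3^2 + x_3 → -x_3^2 + 2x_1
  leading term x_3^2: no divisor's leading term divides it; move -x_3^2 to the remainder.
  leading term x_1: no divisor's leading term divides it; move 2x_1 to the remainder.
  remainder -x_3^2 + 2x_1 ≠ 0; add g_5 = -x_3^2 + 2x_1 to the basis.

S(f_2,f_3): lcm = x_1^2x_2. S = -x_2x_3 - x_1.
  leading term x_2x_3: subtract (-2)·f_1 from -x_2x_3 - x_1 → -x_1 - 2x_3 + 1
  leading term x_1: no divisor's leading term divides it; move -x_1 to the remainder.
  leading term x_3: no divisor's leading term divides it; move -2x_3 to the remainder.
  leading term 1: no divisor's leading term divides it; move 1 to the remainder.
  remainder -x_1 - 2x_3 + 1 ≠ 0; add g_6 = -x_1 - 2x_3 + 1 to the basis.

S(f_2,g_6): lcm = x_1x_2. S = -2x_2x_3 + x_2 + 2x_3 - 2.
  leading term x_2x_3: subtract (1)·f_1 from -2x_2x_3 + x_2 + 2x_3 - 2 → x_2 - 2x_3
  leading term x_2: no divisor's leading term divides it; move x_2 to the remainder.
  leading term x_3: no divisor's leading term divides it; move -2x_3 to the remainder.
  remainder x_2 - 2x_3 ≠ 0; add g_7 = x_2 - 2x_3 to the basis.

The other S-polynomials (S(f_1,g_4), S(f_2,g_4), S(f_3,g_4), S(f_1,g_5), S(f_2,g_5), S(f_3,g_5), S(g_4,g_5), S(f_1,g_6), S(f_3,g_6), S(g_4,g_6), S(g_5,g_6), S(f_1,g_7), S(f_2,g_7), S(f_3,g_7), S(g_4,g_7), S(g_5,g_7), S(g_6,g_7)) all reduce to 0 modulo the current basis, so we have a Gröbner basis.
Inter-reduce: drop elements whose leading term is divisible by another's, tail-reduce, and make monic.

G = {x_3^2 - x_3 - 2, x_1 + 2x_3 - 1, x_2 - 2x_3}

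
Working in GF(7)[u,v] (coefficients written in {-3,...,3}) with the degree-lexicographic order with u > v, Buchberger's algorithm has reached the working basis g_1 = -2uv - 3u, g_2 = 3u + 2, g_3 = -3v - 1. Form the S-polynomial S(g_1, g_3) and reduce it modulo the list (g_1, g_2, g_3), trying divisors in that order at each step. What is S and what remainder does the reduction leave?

lcm(LM(g_1), LM(g_3)) = uv.
S = (lcm/LT(g_1))·g_1 − (lcm/LT(g_3))·g_3 = 0.
Reduce S modulo (g_1, g_2, g_3) in that order:
The remainder is 0, so this S-polynomial contributes no new basis element.

S(g_1, g_3) = 0; remainder on division = 0.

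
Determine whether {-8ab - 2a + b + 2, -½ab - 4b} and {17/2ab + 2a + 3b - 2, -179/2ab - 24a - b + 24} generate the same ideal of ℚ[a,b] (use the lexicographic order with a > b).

No, the ideals differ.

For a fixed monomial order, each ideal has a unique reduced Gröbner basis; comparing bases decides equality.
Buchberger on the first generating set:
f_1 = -8ab - 2a + b + 2, LT = ab.
f_2 = -½ab - 4b, LT = ab.

S(f_1,f_2): lcm = ab. S = ¼a - 65/8b - ¼.
  leading term a: no divisor's leading term divides it; move ¼a to the remainder.
  leading term b: no divisor's leading term divides it; move -65/8b to the remainder.
  leading term 1: no divisor's leading term divides it; move -¼ to the remainder.
  remainder ¼a - 65/8b - ¼ ≠ 0; add g_3 = ¼a - 65/8b - ¼ to the basis.

S(f_1,g_3): lcm = ab. S = ¼a + 65/2b² + ⅞b - ¼.
  leading term a: subtract (1)·g_3 from ¼a + 65/2b² + ⅞b - ¼ → 65/2b² + 9b
  leading term b²: no divisor's leading term divides it; move 65/2b² to the remainder.
  leading term b: no divisor's leading term divides it; move 9b to the remainder.
  remainder 65/2b² + 9b ≠ 0; add g_4 = 65/2b² + 9b to the basis.

The other S-polynomials (S(f_2,g_3), S(f_1,g_4), S(f_2,g_4), S(g_3,g_4)) all reduce to 0 modulo the current basis, so we have a Gröbner basis.
Inter-reduce: drop elements whose leading term is divisible by another's, tail-reduce, and make monic.
Reduced Gröbner basis: {a - 65/2b - 1, b² + 18/65b}.

Buchberger on the second generating set:
h_1 = 17/2ab + 2a + 3b - 2, LT = ab.
h_2 = -179/2ab - 24a - b + 24, LT = ab.

S(h_1,h_2): lcm = ab. S = -100/3043a + 1040/3043b + 100/3043.
  leading term a: no divisor's leading term divides it; move -100/3043a to the remainder.
  leading term b: no divisor's leading term divides it; move 1040/3043b to the remainder.
  leading term 1: no divisor's leading term divides it; move 100/3043 to the remainder.
  remainder -100/3043a + 1040/3043b + 100/3043 ≠ 0; add k_3 = -100/3043a + 1040/3043b + 100/3043 to the basis.

S(h_1,k_3): lcm = ab. S = 4/17a + 52/5b² + 23/17b - 4/17.
  leading term a: subtract (-179/25)·k_3 from 4/17a + 52/5b² + 23/17b - 4/17 → 52/5b² + 19/5b
  leading term b²: no divisor's leading term divides it; move 52/5b² to the remainder.
  leading term b: no divisor's leading term divides it; move 19/5b to the remainder.
  remainder 52/5b² + 19/5b ≠ 0; add k_4 = 52/5b² + 19/5b to the basis.

The other S-polynomials (S(h_2,k_3), S(h_1,k_4), S(h_2,k_4), S(k_3,k_4)) all reduce to 0 modulo the current basis, so we have a Gröbner basis.
Inter-reduce: drop elements whose leading term is divisible by another's, tail-reduce, and make monic.
Reduced Gröbner basis: {a - 52/5b - 1, b² + 19/52b}.

Since the reduced bases disagree, the two ideals are not the same.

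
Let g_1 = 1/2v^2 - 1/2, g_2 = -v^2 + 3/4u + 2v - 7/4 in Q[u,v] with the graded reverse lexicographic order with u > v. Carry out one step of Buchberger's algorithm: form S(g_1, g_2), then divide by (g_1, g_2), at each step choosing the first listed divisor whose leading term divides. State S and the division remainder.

lcm(LM(g_1), LM(g_2)) = v^2.
S = (lcm/LT(g_1))·g_1 − (lcm/LT(g_2))·g_2 = 3/4u + 2v - 11/4.
Reduce S modulo (g_1, g_2) in that order:
  leading term u: no divisor's leading term divides it; move 3/4u to the remainder.
  leading term v: no divisor's leading term divides it; move 2v to the remainder.
  leading term 1: no divisor's leading term divides it; move -11/4 to the remainder.
The remainder 3/4u + 2v - 11/4 is nonzero, so it would be added as the next basis element.
An S-polynomial is built so that the two leading terms cancel; whether anything survives reduction is exactly the Gröbner-basis criterion.

S(g_1, g_2) = 3/4u + 2v - 11/4; remainder on division = 3/4u + 2v - 11/4.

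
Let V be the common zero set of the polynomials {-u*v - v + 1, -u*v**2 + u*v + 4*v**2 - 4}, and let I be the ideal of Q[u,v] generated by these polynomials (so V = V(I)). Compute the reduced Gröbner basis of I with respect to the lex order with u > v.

This is the nonlinear analogue of row-reducing a linear system.

f_1 = -u*v - v + 1, LT = u*v.
f_2 = -u*v**2 + u*v + 4*v**2 - 4, LT = u*v**2.

S(f_1,f_2): lcm = u*v**2. S = u*v + 5*v**2 - v - 4.
  reduce S modulo (f_1, f_2):
  remainder 5*v**2 - 2*v - 3 ≠ 0; add g_3 = 5*v**2 - 2*v - 3 to the basis.

S(f_1,g_3): lcm = u*v**2. S = 2/5*u*v + 3/5*u + v**2 - v.
  reduce S modulo (f_1, f_2, g_3):
  remainder 3/5*u - v + 1 ≠ 0; add g_4 = 3/5*u - v + 1 to the basis.

The other S-polynomials (S(f_2,g_3), S(f_1,g_4), S(f_2,g_4), S(g_3,g_4)) all reduce to 0 modulo the current basis, so we have a Gröbner basis.
Inter-reduce: drop elements whose leading term is divisible by another's, tail-reduce, and make monic.

G = {u - 5/3*v + 5/3, v**2 - 2/5*v - 3/5}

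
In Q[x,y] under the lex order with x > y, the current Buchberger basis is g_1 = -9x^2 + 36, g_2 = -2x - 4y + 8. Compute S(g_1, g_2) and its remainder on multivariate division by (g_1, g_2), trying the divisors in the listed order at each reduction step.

S(g_1, g_2) = -2xy + 4x - 4; remainder on division = 4y^2 - 16y + 12.

lcm(LM(g_1), LM(g_2)) = x^2.
S = (lcm/LT(g_1))·g_1 − (lcm/LT(g_2))·g_2 = -2xy + 4x - 4.
Reduce S modulo (g_1, g_2) in that order:
  leading term xy: subtract (y)·g_2 from -2xy + 4x - 4 → 4x + 4y^2 - 8y - 4
  leading term x: subtract (-2)·g_2 from 4x + 4y^2 - 8y - 4 → 4y^2 - 16y + 12
  leading term y^2: no divisor's leading term divides it; move 4y^2 to the remainder.
  leading term y: no divisor's leading term divides it; move -16y to the remainder.
  leading term 1: no divisor's leading term divides it; move 12 to the remainder.
The remainder 4y^2 - 16y + 12 is nonzero, so it would be added as the next basis element.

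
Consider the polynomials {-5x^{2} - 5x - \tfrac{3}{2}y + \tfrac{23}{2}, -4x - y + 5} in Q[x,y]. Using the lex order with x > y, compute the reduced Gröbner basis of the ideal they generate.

f_1 = -5x^{2} - 5x - \tfrac{3}{2}y + \tfrac{23}{2}, LT = x^{2}.
f_2 = -4x - y + 5, LT = x.

S(f_1,f_2): lcm = x^{2}. S = -\tfrac{1}{4}xy + \tfrac{9}{4}x + \tfrac{3}{10}y - \tfrac{23}{10}.
  leading term xy: subtract (\tfrac{1}{16}y)·f_2 from -\tfrac{1}{4}xy + \tfrac{9}{4}x + \tfrac{3}{10}y - \tfrac{23}{10} → \tfrac{9}{4}x + \tfrac{1}{16}y^{2} - \tfrac{1}{80}y - \tfrac{23}{10}
  leading term x: subtract (-\tfrac{9}{16})·f_2 from \tfrac{9}{4}x + \tfrac{1}{16}y^{2} - \tfrac{1}{80}y - \tfrac{23}{10} → \tfrac{1}{16}y^{2} - \tfrac{23}{40}y + \tfrac{41}{80}
  leading term y^{2}: no divisor's leading term divides it; move \tfrac{1}{16}y^{2} to the remainder.
  leading term y: no divisor's leading term divides it; move -\tfrac{23}{40}y to the remainder.
  leading term 1: no divisor's leading term divides it; move \tfrac{41}{80} to the remainder.
  remainder \tfrac{1}{16}y^{2} - \tfrac{23}{40}y + \tfrac{41}{80} ≠ 0; add g_3 = \tfrac{1}{16}y^{2} - \tfrac{23}{40}y + \tfrac{41}{80} to the basis.

The other S-polynomials (S(f_1,g_3), S(f_2,g_3)) all reduce to 0 modulo the current basis, so we have a Gröbner basis.
Inter-reduce: drop elements whose leading term is divisible by another's, tail-reduce, and make monic.

G = {x + \tfrac{1}{4}y - \tfrac{5}{4}, y^{2} - \tfrac{46}{5}y + \tfrac{41}{5}}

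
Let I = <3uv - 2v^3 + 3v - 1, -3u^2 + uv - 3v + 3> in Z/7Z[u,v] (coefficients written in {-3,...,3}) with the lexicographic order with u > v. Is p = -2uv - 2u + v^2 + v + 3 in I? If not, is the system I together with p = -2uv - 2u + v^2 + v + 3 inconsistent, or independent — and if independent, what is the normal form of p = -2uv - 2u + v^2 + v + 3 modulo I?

-2uv - 2u + v^2 + v + 3 is independent of I; its normal form modulo I is -2v^5 + v^4 + v^2 - 2.

First compute the reduced Gröbner basis of I by Buchberger's algorithm.
f_1 = 3uv - 2v^3 + 3v - 1, LT = uv.
f_2 = -3u^2 + uv - 3v + 3, LT = u^2.

S(f_1,f_2): lcm = u^2v. S = -3uv^3 - 2uv^2 + uv + 2u - v^2 + v.
  reduce S modulo (f_1, f_2):
  remainder 2u - 2v^5 + v^4 - v^3 - 3v - 2 ≠ 0; add h_3 = 2u - 2v^5 + v^4 - v^3 - 3v - 2 to the basis.

S(f_1,h_3): lcm = uv. S = v^6 + 3v^5 - 3v^4 - 3v^3 - 2v^2 + 2v + 2.
  reduce S modulo (f_1, f_2, h_3):
  remainder v^6 + 3v^5 - 3v^4 - 3v^3 - 2v^2 + 2v + 2 ≠ 0; add h_4 = v^6 + 3v^5 - 3v^4 - 3v^3 - 2v^2 + 2v + 2 to the basis.

The other S-polynomials (S(f_2,h_3), S(f_1,h_4), S(f_2,h_4), S(h_3,h_4)) all reduce to 0 modulo the current basis, so we have a Gröbner basis.
Inter-reduce: drop elements whose leading term is divisible by another's, tail-reduce, and make monic.
Reduced Gröbner basis: {u - v^5 - 3v^4 + 3v^3 + 2v - 1, v^6 + 3v^5 - 3v^4 - 3v^3 - 2v^2 + 2v + 2}.
Label its elements g_1 = u - v^5 - 3v^4 + 3v^3 + 2v - 1, g_2 = v^6 + 3v^5 - 3v^4 - 3v^3 - 2v^2 + 2v + 2.

Reduce p = -2uv - 2u + v^2 + v + 3 modulo G:
  leading term uv: subtract (-2v)·g_1 from -2uv - 2u + v^2 + v + 3 → -2u - 2v^6 + v^5 - v^4 - 2v^2 - v + 3
  leading term u: subtract (-2)·g_1 from -2u - 2v^6 + v^5 - v^4 - 2v^2 - v + 3 → -2v^6 - v^5 - v^3 - 2v^2 + 3v + 1
  leading term v^6: subtract (-2)·g_2 from -2v^6 - v^5 - v^3 - 2v^2 + 3v + 1 → -2v^5 + v^4 + v^2 - 2
  leading term v^5: no divisor's leading term divides it; move -2v^5 to the remainder.
  leading term v^4: no divisor's leading term divides it; move v^4 to the remainder.
  leading term v^2: no divisor's leading term divides it; move v^2 to the remainder.
  leading term 1: no divisor's leading term divides it; move -2 to the remainder.
  normal form = -2v^5 + v^4 + v^2 - 2.
The normal form is nonzero, so p ∉ I. Since p minus its normal form lies in I, I + (p) = I + (r) where r = -2v^5 + v^4 + v^2 - 2; decide whether this ideal is the whole ring.
Run Buchberger on G together with r (pairs among the g_i already reduce to 0 since G is a Gröbner basis):
g_1 = u - v^5 - 3v^4 + 3v^3 + 2v - 1, LT = u.
g_2 = v^6 + 3v^5 - 3v^4 - 3v^3 - 2v^2 + 2v + 2, LT = v^6.
r = -2v^5 + v^4 + v^2 - 2, LT = v^5.

S(g_2,r): lcm = v^6. S = -3v^4 + v^3 - 2v^2 + v + 2.
  reduce S modulo (g_1, g_2, r):
  remainder -3v^4 + v^3 - 2v^2 + v + 2 ≠ 0; add m_4 = -3v^4 + v^3 - 2v^2 + v + 2 to the basis.

S(g_2,m_4): lcm = v^6. S = v^5 + v^4 + 2v^3 + v^2 + 2v + 2.
  reduce S modulo (g_1, g_2, r, m_4):
  remainder -v^3 - 3v^2 - v + 2 ≠ 0; add m_5 = -v^3 - 3v^2 - v + 2 to the basis.

S(r,m_4): lcm = v^5. S = v^4 - 3v^3 + v^2 + 3v + 1.
  reduce S modulo (g_1, g_2, r, m_4, m_5):
  remainder -v^2 - v + 1 ≠ 0; add m_6 = -v^2 - v + 1 to the basis.

The other S-polynomials (S(g_1,g_2), S(g_1,r), S(g_1,m_4), S(g_1,m_5), S(g_2,m_5), S(r,m_5), S(m_4,m_5), S(g_1,m_6), S(g_2,m_6), S(r,m_6), S(m_4,m_6), S(m_5,m_6)) all reduce to 0 modulo the current basis, so we have a Gröbner basis.
Inter-reduce: drop elements whose leading term is divisible by another's, tail-reduce, and make monic.
Reduced Gröbner basis: {u - 2v, v^2 + v - 1}.
The reduced Gröbner basis of I + (p) is {u - 2v, v^2 + v - 1} ≠ {1}, a proper ideal, so the enlarged system stays consistent: p is independent of I, with normal form -2v^5 + v^4 + v^2 - 2.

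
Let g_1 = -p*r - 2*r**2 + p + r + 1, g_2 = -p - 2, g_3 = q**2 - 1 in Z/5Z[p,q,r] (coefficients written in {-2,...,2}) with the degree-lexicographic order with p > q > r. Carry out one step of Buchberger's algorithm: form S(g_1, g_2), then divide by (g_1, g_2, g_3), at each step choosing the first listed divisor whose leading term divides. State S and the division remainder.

lcm(LM(g_1), LM(g_2)) = p*r.
S = (lcm/LT(g_1))·g_1 − (lcm/LT(g_2))·g_2 = 2*r**2 - p + 2*r - 1.
Reduce S modulo (g_1, g_2, g_3) in that order:
  leading term r**2: no divisor's leading term divides it; move 2*r**2 to the remainder.
  leading term p: subtract (1)·g_2 from -p + 2*r - 1 → 2*r + 1
  leading term r: no divisor's leading term divides it; move 2*r to the remainder.
  leading term 1: no divisor's leading term divides it; move 1 to the remainder.
The remainder 2*r**2 + 2*r + 1 is nonzero, so it would be added as the next basis element.

S(g_1, g_2) = 2*r**2 - p + 2*r - 1; remainder on division = 2*r**2 + 2*r + 1.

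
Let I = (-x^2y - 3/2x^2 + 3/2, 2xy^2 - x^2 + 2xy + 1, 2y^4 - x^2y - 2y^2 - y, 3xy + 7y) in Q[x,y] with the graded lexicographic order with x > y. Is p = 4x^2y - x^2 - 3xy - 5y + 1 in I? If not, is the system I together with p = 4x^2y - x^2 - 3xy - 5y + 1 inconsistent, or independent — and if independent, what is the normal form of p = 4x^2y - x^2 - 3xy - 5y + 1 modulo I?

First compute the reduced Gröbner basis of I by Buchberger's algorithm.
f_1 = -x^2y - 3/2x^2 + 3/2, LT = x^2y.
f_2 = 2xy^2 - x^2 + 2xy + 1, LT = xy^2.
f_3 = 2y^4 - x^2y - 2y^2 - y, LT = y^4.
f_4 = 3xy + 7y, LT = xy.

S(f_1,f_2): lcm = x^2y^2. S = 1/2x^3 + 1/2x^2y - 1/2x - 3/2y.
  leading term x^3: no divisor's leading term divides it; move 1/2x^3 to the remainder.
  leading term x^2y: subtract (-1/2)·f_1 from 1/2x^2y - 1/2x - 3/2y → -3/4x^2 - 1/2x - 3/2y + 3/4
  leading term x^2: no divisor's leading term divides it; move -3/4x^2 to the remainder.
  leading term x: no divisor's leading term divides it; move -1/2x to the remainder.
  leading term y: no divisor's leading term divides it; move -3/2y to the remainder.
  leading term 1: no divisor's leading term divides it; move 3/4 to the remainder.
  remainder 1/2x^3 - 3/4x^2 - 1/2x - 3/2y + 3/4 ≠ 0; add h_5 = 1/2x^3 - 3/4x^2 - 1/2x - 3/2y + 3/4 to the basis.

S(f_1,f_3): lcm = x^2y^4. S = 1/2x^4y + 3/2x^2y^3 + x^2y^2 + 1/2x^2y - 3/2y^3.
  leading term x^4y: subtract (-1/2x^2)·f_1 from 1/2x^4y + 3/2x^2y^3 + x^2y^2 + 1/2x^2y - 3/2y^3 → 3/2x^2y^3 - 3/4x^4 + x^2y^2 + 1/2x^2y - 3/2y^3 + 3/4x^2
  leading term x^2y^3: subtract (-3/2y^2)·f_1 from 3/2x^2y^3 - 3/4x^4 + x^2y^2 + 1/2x^2y - 3/2y^3 + 3/4x^2 → -3/4x^4 - 5/4x^2y^2 + 1/2x^2y - 3/2y^3 + 3/4x^2 + 9/4y^2
  leading term x^4: subtract (-3/2x)·h_5 from -3/4x^4 - 5/4x^2y^2 + 1/2x^2y - 3/2y^3 + 3/4x^2 + 9/4y^2 → -5/4x^2y^2 - 9/8x^3 + 1/2x^2y - 3/2y^3 - 9/4xy + 9/4y^2 + 9/8x
  leading term x^2y^2: subtract (5/4y)·f_1 from -5/4x^2y^2 - 9/8x^3 + 1/2x^2y - 3/2y^3 - 9/4xy + 9/4y^2 + 9/8x → -9/8x^3 + 19/8x^2y - 3/2y^3 - 9/4xy + 9/4y^2 + 9/8x - 15/8y
  leading term x^3: subtract (-9/4)·h_5 from -9/8x^3 + 19/8x^2y - 3/2y^3 - 9/4xy + 9/4y^2 + 9/8x - 15/8y → 19/8x^2y - 3/2y^3 - 27/16x^2 - 9/4xy + 9/4y^2 - 21/4y + 27/16
  leading term x^2y: subtract (-19/8)·f_1 from 19/8x^2y - 3/2y^3 - 27/16x^2 - 9/4xy + 9/4y^2 - 21/4y + 27/16 → -3/2y^3 - 21/4x^2 - 9/4xy + 9/4y^2 - 21/4y + 21/4
  leading term y^3: no divisor's leading term divides it; move -3/2y^3 to the remainder.
  leading term x^2: no divisor's leading term divides it; move -21/4x^2 to the remainder.
  leading term xy: subtract (-3/4)·f_4 from -9/4xy + 9/4y^2 - 21/4y + 21/4 → 9/4y^2 + 21/4
  leading term y^2: no divisor's leading term divides it; move 9/4y^2 to the remainder.
  leading term 1: no divisor's leading term divides it; move 21/4 to the remainder.
  remainder -3/2y^3 - 21/4x^2 + 9/4y^2 + 21/4 ≠ 0; add h_6 = -3/2y^3 - 21/4x^2 + 9/4y^2 + 21/4 to the basis.

S(f_1,f_4): lcm = x^2y. S = 3/2x^2 - 7/3xy - 3/2.
  leading term x^2: no divisor's leading term divides it; move 3/2x^2 to the remainder.
  leading term xy: subtract (-7/9)·f_4 from -7/3xy - 3/2 → 49/9y - 3/2
  leading term y: no divisor's leading term divides it; move 49/9y to the remainder.
  leading term 1: no divisor's leading term divides it; move -3/2 to the remainder.
  remainder 3/2x^2 + 49/9y - 3/2 ≠ 0; add h_7 = 3/2x^2 + 49/9y - 3/2 to the basis.

S(f_2,f_3): lcm = xy^4. S = 1/2x^3y - 1/2x^2y^2 + xy^3 + xy^2 + 1/2xy + 1/2y^2.
  leading term x^3y: subtract (-1/2x)·f_1 from 1/2x^3y - 1/2x^2y^2 + xy^3 + xy^2 + 1/2xy + 1/2y^2 → -1/2x^2y^2 + xy^3 - 3/4x^3 + xy^2 + 1/2xy + 1/2y^2 + 3/4x
  leading term x^2y^2: subtract (1/2y)·f_1 from -1/2x^2y^2 + xy^3 - 3/4x^3 + xy^2 + 1/2xy + 1/2y^2 + 3/4x → xy^3 - 3/4x^3 + 3/4x^2y + xy^2 + 1/2xy + 1/2y^2 + 3/4x - 3/4y
  leading term xy^3: subtract (1/2y)·f_2 from xy^3 - 3/4x^3 + 3/4x^2y + xy^2 + 1/2xy + 1/2y^2 + 3/4x - 3/4y → -3/4x^3 + 5/4x^2y + 1/2xy + 1/2y^2 + 3/4x - 5/4y
  leading term x^3: subtract (-3/2)·h_5 from -3/4x^3 + 5/4x^2y + 1/2xy + 1/2y^2 + 3/4x - 5/4y → 5/4x^2y - 9/8x^2 + 1/2xy + 1/2y^2 - 7/2y + 9/8
  leading term x^2y: subtract (-5/4)·f_1 from 5/4x^2y - 9/8x^2 + 1/2xy + 1/2y^2 - 7/2y + 9/8 → -3x^2 + 1/2xy + 1/2y^2 - 7/2y + 3
  leading term x^2: subtract (-2)·h_7 from -3x^2 + 1/2xy + 1/2y^2 - 7/2y + 3 → 1/2xy + 1/2y^2 + 133/18y
  leading term xy: subtract (1/6)·f_4 from 1/2xy + 1/2y^2 + 133/18y → 1/2y^2 + 56/9y
  leading term y^2: no divisor's leading term divides it; move 1/2y^2 to the remainder.
  leading term y: no divisor's leading term divides it; move 56/9y to the remainder.
  remainder 1/2y^2 + 56/9y ≠ 0; add h_8 = 1/2y^2 + 56/9y to the basis.

S(f_2,f_4): lcm = xy^2. S = -1/2x^2 + xy - 7/3y^2 + 1/2.
  leading term x^2: subtract (-1/3)·h_7 from -1/2x^2 + xy - 7/3y^2 + 1/2 → xy - 7/3y^2 + 49/27y
  leading term xy: subtract (1/3)·f_4 from xy - 7/3y^2 + 49/27y → -7/3y^2 - 14/27y
  leading term y^2: subtract (-14/3)·h_8 from -7/3y^2 - 14/27y → 770/27y
  leading term y: no divisor's leading term divides it; move 770/27y to the remainder.
  remainder 770/27y ≠ 0; add h_9 = 770/27y to the basis.

The other S-polynomials (S(f_3,f_4), S(f_1,h_5), S(f_2,h_5), S(f_3,h_5), S(f_4,h_5), S(f_1,h_6), S(f_2,h_6), S(f_3,h_6), S(f_4,h_6), S(h_5,h_6), S(f_1,h_7), S(f_2,h_7), S(f_3,h_7), S(f_4,h_7), S(h_5,h_7), S(h_6,h_7), S(f_1,h_8), S(f_2,h_8), S(f_3,h_8), S(f_4,h_8), S(h_5,h_8), S(h_6,h_8), S(h_7,h_8), S(f_1,h_9), S(f_2,h_9), S(f_3,h_9), S(f_4,h_9), S(h_5,h_9), S(h_6,h_9), S(h_7,h_9), S(h_8,h_9)) all reduce to 0 modulo the current basis, so we have a Gröbner basis.
Inter-reduce: drop elements whose leading term is divisible by another's, tail-reduce, and make monic.
Reduced Gröbner basis: {x^2 - 1, y}.
Label its elements g_1 = x^2 - 1, g_2 = y.

Reduce p = 4x^2y - x^2 - 3xy - 5y + 1 modulo G:
  leading term x^2y: subtract (4y)·g_1 from 4x^2y - x^2 - 3xy - 5y + 1 → -x^2 - 3xy - y + 1
  leading term x^2: subtract (-1)·g_1 from -x^2 - 3xy - y + 1 → -3xy - y
  leading term xy: subtract (-3x)·g_2 from -3xy - y → -y
  leading term y: subtract (-1)·g_2 from -y → 0
  normal form = 0.
Since the normal form is 0, p ∈ I.

Ideal membership is decidable via reduction modulo a Gröbner basis.

4x^2y - x^2 - 3xy - 5y + 1 lies in I (it reduces to 0).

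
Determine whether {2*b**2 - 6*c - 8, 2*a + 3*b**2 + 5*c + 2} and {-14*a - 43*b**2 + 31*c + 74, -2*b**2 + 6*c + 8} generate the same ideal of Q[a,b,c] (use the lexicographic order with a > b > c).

Since reduced Gröbner bases are canonical representatives of ideals under a given ordering, it suffices to compute and compare them.
Buchberger on the first generating set:
f_1 = 2*b**2 - 6*c - 8, LT = b**2.
f_2 = 2*a + 3*b**2 + 5*c + 2, LT = a.

The S-polynomials (S(f_1,f_2)) all reduce to 0 modulo the current basis, so we have a Gröbner basis.
Inter-reduce: drop elements whose leading term is divisible by another's, tail-reduce, and make monic.
Reduced Gröbner basis: {a + 7*c + 7, b**2 - 3*c - 4}.

Buchberger on the second generating set:
h_1 = -14*a - 43*b**2 + 31*c + 74, LT = a.
h_2 = -2*b**2 + 6*c + 8, LT = b**2.

The S-polynomials (S(h_1,h_2)) all reduce to 0 modulo the current basis, so we have a Gröbner basis.
Inter-reduce: drop elements whose leading term is divisible by another's, tail-reduce, and make monic.
Reduced Gröbner basis: {a + 7*c + 7, b**2 - 3*c - 4}.

These coincide, so the ideals are equal.

Yes, the ideals are equal.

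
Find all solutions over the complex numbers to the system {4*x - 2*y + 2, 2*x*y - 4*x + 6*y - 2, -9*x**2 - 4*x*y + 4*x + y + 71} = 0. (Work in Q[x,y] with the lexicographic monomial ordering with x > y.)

Compute a lex Gröbner basis by Buchberger's algorithm.
f_1 = 4*x - 2*y + 2, LT = x.
f_2 = 2*x*y - 4*x + 6*y - 2, LT = x*y.
f_3 = -9*x**2 - 4*x*y + 4*x + y + 71, LT = x**2.

S(f_1,f_2): lcm = x*y. S = 2*x - 1/2*y**2 - 5/2*y + 1.
  reduce S modulo (f_1, f_2, f_3):
  remainder -1/2*y**2 - 3/2*y ≠ 0; add h_4 = -1/2*y**2 - 3/2*y to the basis.

S(f_1,f_3): lcm = x**2. S = -17/18*x*y + 17/18*x + 1/9*y + 71/9.
  reduce S modulo (f_1, f_2, f_3, h_4):
  remainder 89/36*y + 89/12 ≠ 0; add h_5 = 89/36*y + 89/12 to the basis.

The other S-polynomials (S(f_2,f_3), S(f_1,h_4), S(f_2,h_4), S(f_3,h_4), S(f_1,h_5), S(f_2,h_5), S(f_3,h_5), S(h_4,h_5)) all reduce to 0 modulo the current basis, so we have a Gröbner basis.
Inter-reduce: drop elements whose leading term is divisible by another's, tail-reduce, and make monic.
Reduced Gröbner basis: {x + 2, y + 3}.

Elimination: the polynomial y + 3 lies in the elimination ideal for y, so y ∈ {-3}. For each such y, the remaining basis elements (now univariate) give the rest of the solution.
  y = -3: the earlier basis element becomes x + 2 = 0, giving x = -2 — point (-2, -3).

{(-2, -3)}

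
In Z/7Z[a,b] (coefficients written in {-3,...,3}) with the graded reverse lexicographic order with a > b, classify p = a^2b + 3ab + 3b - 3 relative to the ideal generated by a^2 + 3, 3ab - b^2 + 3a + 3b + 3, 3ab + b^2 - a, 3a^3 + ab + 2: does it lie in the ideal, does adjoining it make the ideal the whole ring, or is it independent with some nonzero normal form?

First compute the reduced Gröbner basis of I by Buchberger's algorithm.
f_1 = a^2 + 3, LT = a^2.
f_2 = 3ab - b^2 + 3a + 3b + 3, LT = ab.
f_3 = 3ab + b^2 - a, LT = ab.
f_4 = 3a^3 + ab + 2, LT = a^3.

S(f_1,f_2): lcm = a^2b. S = -2ab^2 - a^2 - ab - a + 3b.
  leading term ab^2: subtract (-3b)·f_2 from -2ab^2 - a^2 - ab - a + 3b → -3b^3 - a^2 + ab + 2b^2 - a - 2b
  leading term b^3: no divisor's leading term divides it; move -3b^3 to the remainder.
  leading term a^2: subtract (-1)·f_1 from -a^2 + ab + 2b^2 - a - 2b → ab + 2b^2 - a - 2b + 3
  leading term ab: subtract (-2)·f_2 from ab + 2b^2 - a - 2b + 3 → -2a - 3b + 2
  leading term a: no divisor's leading term divides it; move -2a to the remainder.
  leading term b: no divisor's leading term divides it; move -3b to the remainder.
  leading term 1: no divisor's leading term divides it; move 2 to the remainder.
  remainder -3b^3 - 2a - 3b + 2 ≠ 0; add h_5 = -3b^3 - 2a - 3b + 2 to the basis.

S(f_1,f_3): lcm = a^2b. S = 2ab^2 - 2a^2 + 3b.
  leading term ab^2: subtract (3b)·f_2 from 2ab^2 - 2a^2 + 3b → 3b^3 - 2a^2 - 2ab - 2b^2 + b
  leading term b^3: subtract (-1)·h_5 from 3b^3 - 2a^2 - 2ab - 2b^2 + b → -2a^2 - 2ab - 2b^2 - 2a - 2b + 2
  leading term a^2: subtract (-2)·f_1 from -2a^2 - 2ab - 2b^2 - 2a - 2b + 2 → -2ab - 2b^2 - 2a - 2b + 1
  leading term ab: subtract (-3)·f_2 from -2ab - 2b^2 - 2a - 2b + 1 → 2b^2 + 3
  leading term b^2: no divisor's leading term divides it; move 2b^2 to the remainder.
  leading term 1: no divisor's leading term divides it; move 3 to the remainder.
  remainder 2b^2 + 3 ≠ 0; add h_6 = 2b^2 + 3 to the basis.

S(f_1,f_4): lcm = a^3. S = 2ab + 3a - 3.
  leading term ab: subtract (3)·f_2 from 2ab + 3a - 3 → 3b^2 + a - 2b + 2
  leading term b^2: subtract (-2)·h_6 from 3b^2 + a - 2b + 2 → a - 2b + 1
  leading term a: no divisor's leading term divides it; move a to the remainder.
  leading term b: no divisor's leading term divides it; move -2b to the remainder.
  leading term 1: no divisor's leading term divides it; move 1 to the remainder.
  remainder a - 2b + 1 ≠ 0; add h_7 = a - 2b + 1 to the basis.

S(f_2,f_3): lcm = ab. S = -3b^2 - a + b + 1.
  leading term b^2: subtract (2)·h_6 from -3b^2 - a + b + 1 → -a + b + 2
  leading term a: subtract (-1)·h_7 from -a + b + 2 → -b + 3
  leading term b: no divisor's leading term divides it; move -b to the remainder.
  leading term 1: no divisor's leading term divides it; move 3 to the remainder.
  remainder -b + 3 ≠ 0; add h_8 = -b + 3 to the basis.

The other S-polynomials (S(f_2,f_4), S(f_3,f_4), S(f_1,h_5), S(f_2,h_5), S(f_3,h_5), S(f_4,h_5), S(f_1,h_6), S(f_2,h_6), S(f_3,h_6), S(f_4,h_6), S(h_5,h_6), S(f_1,h_7), S(f_2,h_7), S(f_3,h_7), S(f_4,h_7), S(h_5,h_7), S(h_6,h_7), S(f_1,h_8), S(f_2,h_8), S(f_3,h_8), S(f_4,h_8), S(h_5,h_8), S(h_6,h_8), S(h_7,h_8)) all reduce to 0 modulo the current basis, so we have a Gröbner basis.
Inter-reduce: drop elements whose leading term is divisible by another's, tail-reduce, and make monic.
Reduced Gröbner basis: {a + 2, b - 3}.
Label its elements g_1 = a + 2, g_2 = b - 3.

Reduce p = a^2b + 3ab + 3b - 3 modulo G:
  leading term a^2b: subtract (ab)·g_1 from a^2b + 3ab + 3b - 3 → ab + 3b - 3
  leading term ab: subtract (b)·g_1 from ab + 3b - 3 → b - 3
  leading term b: subtract (1)·g_2 from b - 3 → 0
  normal form = 0.
Since the normal form is 0, p ∈ I.

Ideal membership is decidable via reduction modulo a Gröbner basis.

a^2b + 3ab + 3b - 3 lies in I (it reduces to 0).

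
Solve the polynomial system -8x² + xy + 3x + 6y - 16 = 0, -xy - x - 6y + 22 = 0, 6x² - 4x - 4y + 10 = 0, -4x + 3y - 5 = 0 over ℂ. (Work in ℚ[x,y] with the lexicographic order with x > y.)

{(1, 3)}

Compute a lex Gröbner basis by Buchberger's algorithm.
f_1 = -8x² + xy + 3x + 6y - 16, LT = x².
f_2 = -xy - x - 6y + 22, LT = xy.
f_3 = 6x² - 4x - 4y + 10, LT = x².
f_4 = -4x + 3y - 5, LT = x.

S(f_1,f_2): lcm = x²y. S = -x² - ⅛xy² - 51/8xy + 22x - ¾y² + 2y.
  reduce S modulo (f_1, f_2, f_3, f_4):
  remainder 231/4y - 693/4 ≠ 0; add h_5 = 231/4y - 693/4 to the basis.

The other S-polynomials (S(f_1,f_3), S(f_1,f_4), S(f_2,f_3), S(f_2,f_4), S(f_3,f_4), S(f_1,h_5), S(f_2,h_5), S(f_3,h_5), S(f_4,h_5)) all reduce to 0 modulo the current basis, so we have a Gröbner basis.
Inter-reduce: drop elements whose leading term is divisible by another's, tail-reduce, and make monic.
Reduced Gröbner basis: {x - 1, y - 3}.

The lex basis is triangular: the last element involves only y. Solving y - 3 = 0 gives y ∈ {3}; substituting each value into the earlier elements determines the remaining variables.
  y = 3: the earlier basis element becomes x - 1 = 0, giving x = 1 — point (1, 3).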